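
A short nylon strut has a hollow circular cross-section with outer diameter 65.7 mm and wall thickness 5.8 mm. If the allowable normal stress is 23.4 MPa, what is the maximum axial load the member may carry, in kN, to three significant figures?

A = 1091 mm².
P_max = σ_allow · A = 23.4 · 1091 = 25540 N = 25.54 kN.

25.5 kN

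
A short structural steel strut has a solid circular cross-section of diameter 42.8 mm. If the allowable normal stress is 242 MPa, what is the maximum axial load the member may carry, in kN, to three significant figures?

A = 1439 mm².
P_max = σ_allow · A = 242 · 1439 = 348200 N = 348.2 kN.

348 kN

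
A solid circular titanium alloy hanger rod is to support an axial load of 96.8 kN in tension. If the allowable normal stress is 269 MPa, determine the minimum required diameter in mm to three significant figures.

Required area A ≥ P/σ_allow = 96800/269 = 359.9 mm².
For a solid circular section, d ≥ √(4A/π) = 21.41 mm.

21.4 mm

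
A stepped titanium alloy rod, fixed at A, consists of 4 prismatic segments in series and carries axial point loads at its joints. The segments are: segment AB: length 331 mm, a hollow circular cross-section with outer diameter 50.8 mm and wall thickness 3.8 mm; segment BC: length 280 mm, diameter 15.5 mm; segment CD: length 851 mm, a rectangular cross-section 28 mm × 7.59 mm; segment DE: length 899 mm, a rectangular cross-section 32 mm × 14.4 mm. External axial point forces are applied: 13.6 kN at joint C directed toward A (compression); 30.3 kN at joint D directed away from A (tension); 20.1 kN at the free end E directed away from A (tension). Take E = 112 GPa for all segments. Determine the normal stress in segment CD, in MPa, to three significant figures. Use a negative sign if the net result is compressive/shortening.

Internal axial forces (sectioning from the free end, tension +): N_DE = 20.1 kN, N_CD = 50.4 kN, N_BC = 36.8 kN, N_AB = 36.8 kN.
A_CD = 212.5 mm².
σ_CD = N_CD/A_CD = 50400/212.5 = 237.2 MPa.

237 MPa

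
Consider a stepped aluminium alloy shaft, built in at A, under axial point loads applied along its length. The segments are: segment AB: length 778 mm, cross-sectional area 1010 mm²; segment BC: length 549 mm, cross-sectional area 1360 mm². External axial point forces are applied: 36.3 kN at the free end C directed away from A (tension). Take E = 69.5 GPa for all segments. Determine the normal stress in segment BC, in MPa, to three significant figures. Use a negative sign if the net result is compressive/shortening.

Internal axial forces (sectioning from the free end, tension +): N_BC = 36.3 kN, N_AB = 36.3 kN.
σ_BC = N_BC/A_BC = 36300/1360 = 26.69 MPa.

26.7 MPa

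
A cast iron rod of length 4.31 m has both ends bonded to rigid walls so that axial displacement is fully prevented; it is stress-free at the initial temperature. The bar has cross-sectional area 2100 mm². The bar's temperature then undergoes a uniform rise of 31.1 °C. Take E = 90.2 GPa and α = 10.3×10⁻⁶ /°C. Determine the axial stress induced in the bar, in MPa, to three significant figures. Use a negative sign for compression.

-28.9 MPa

Free thermal expansion αLΔT = 10.3e-6 · 4310 · 31.1 = 1.381 mm.
The walls impose strain ε = −(1.381)/4310 = -3.2033e-04; σ = Eε = 90200 · -3.2033e-04 = -28.89 MPa.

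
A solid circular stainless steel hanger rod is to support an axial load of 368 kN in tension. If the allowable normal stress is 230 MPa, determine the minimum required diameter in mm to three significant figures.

45.1 mm

Required area A ≥ P/σ_allow = 368000/230 = 1600 mm².
For a solid circular section, d ≥ √(4A/π) = 45.14 mm.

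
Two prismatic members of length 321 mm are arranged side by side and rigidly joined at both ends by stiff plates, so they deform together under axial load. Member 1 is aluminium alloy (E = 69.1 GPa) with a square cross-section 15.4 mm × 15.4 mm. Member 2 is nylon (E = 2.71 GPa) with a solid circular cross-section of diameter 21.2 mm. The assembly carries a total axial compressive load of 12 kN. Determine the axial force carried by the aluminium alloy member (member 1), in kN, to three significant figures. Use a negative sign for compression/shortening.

A_1 = 237.2 mm².
A_2 = 353 mm².
Equal strain + equilibrium ⇒ each member carries load in proportion to AE: A₁E₁ = 16390000 N, A₂E₂ = 956600 N, ΣAE = 17340000 N.
F₁ = P·A₁E₁/ΣAE = -12000·16390000/17340000 = -11340 N.

-11.3 kN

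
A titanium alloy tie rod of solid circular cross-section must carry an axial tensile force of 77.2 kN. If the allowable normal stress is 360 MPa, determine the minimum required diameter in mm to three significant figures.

16.5 mm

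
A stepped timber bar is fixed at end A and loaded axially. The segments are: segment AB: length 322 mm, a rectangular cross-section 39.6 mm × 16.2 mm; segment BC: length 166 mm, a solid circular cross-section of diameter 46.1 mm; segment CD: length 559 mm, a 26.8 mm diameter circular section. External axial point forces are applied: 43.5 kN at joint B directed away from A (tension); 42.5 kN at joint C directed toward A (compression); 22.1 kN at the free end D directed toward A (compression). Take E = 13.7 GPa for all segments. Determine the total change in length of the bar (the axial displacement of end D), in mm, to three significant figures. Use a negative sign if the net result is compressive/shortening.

Internal axial forces (sectioning from the free end, tension +): N_CD = -22.1 kN, N_BC = -64.6 kN, N_AB = -21.1 kN.
A_AB = 641.5 mm².
A_BC = 1669 mm².
A_CD = 564.1 mm².
δ_AB = -21100·322/(641.5·13700) = -0.773 mm
δ_BC = -64600·166/(1669·13700) = -0.469 mm
δ_CD = -22100·559/(564.1·13700) = -1.599 mm
δ = Σδ_i = -2.841 mm.

-2.84 mm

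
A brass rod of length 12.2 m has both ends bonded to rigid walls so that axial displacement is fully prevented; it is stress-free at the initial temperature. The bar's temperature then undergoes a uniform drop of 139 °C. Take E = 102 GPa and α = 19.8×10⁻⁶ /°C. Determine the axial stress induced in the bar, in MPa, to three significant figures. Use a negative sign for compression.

281 MPa

Free thermal expansion αLΔT = 19.8e-6 · 12200 · -139 = -33.58 mm.
The walls impose strain ε = −(-33.58)/12200 = 2.7522e-03; σ = Eε = 102000 · 2.7522e-03 = 280.7 MPa.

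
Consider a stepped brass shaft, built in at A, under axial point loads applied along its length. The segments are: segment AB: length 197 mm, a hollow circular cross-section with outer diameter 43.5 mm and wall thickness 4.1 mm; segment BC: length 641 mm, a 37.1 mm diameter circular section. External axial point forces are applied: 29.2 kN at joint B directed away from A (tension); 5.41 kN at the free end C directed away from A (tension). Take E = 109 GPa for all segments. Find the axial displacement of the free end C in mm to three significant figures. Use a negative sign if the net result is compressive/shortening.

Internal axial forces (sectioning from the free end, tension +): N_BC = 5.41 kN, N_AB = 34.61 kN.
A_AB = 507.5 mm².
A_BC = 1081 mm².
δ_AB = 34610·197/(507.5·109000) = 0.1233 mm
δ_BC = 5410·641/(1081·109000) = 0.02943 mm
δ = Σδ_i = 0.1527 mm.

0.153 mm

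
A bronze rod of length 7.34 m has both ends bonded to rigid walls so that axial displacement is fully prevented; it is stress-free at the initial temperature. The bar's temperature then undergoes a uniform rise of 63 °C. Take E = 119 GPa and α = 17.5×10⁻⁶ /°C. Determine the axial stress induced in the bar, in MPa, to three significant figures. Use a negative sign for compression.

Free thermal expansion αLΔT = 17.5e-6 · 7340 · 63 = 8.092 mm.
The walls impose strain ε = −(8.092)/7340 = -1.1025e-03; σ = Eε = 119000 · -1.1025e-03 = -131.2 MPa.

-131 MPa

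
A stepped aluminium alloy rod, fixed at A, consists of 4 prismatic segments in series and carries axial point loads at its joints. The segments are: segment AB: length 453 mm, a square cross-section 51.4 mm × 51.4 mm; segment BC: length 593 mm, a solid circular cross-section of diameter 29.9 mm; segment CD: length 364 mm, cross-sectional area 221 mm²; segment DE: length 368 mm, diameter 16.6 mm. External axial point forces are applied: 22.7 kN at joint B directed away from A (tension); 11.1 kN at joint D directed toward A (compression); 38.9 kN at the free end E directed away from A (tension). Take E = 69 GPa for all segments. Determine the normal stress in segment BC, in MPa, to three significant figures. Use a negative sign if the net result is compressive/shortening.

Internal axial forces (sectioning from the free end, tension +): N_DE = 38.9 kN, N_CD = 27.8 kN, N_BC = 27.8 kN, N_AB = 50.5 kN.
A_BC = 702.2 mm².
σ_BC = N_BC/A_BC = 27800/702.2 = 39.59 MPa.

39.6 MPa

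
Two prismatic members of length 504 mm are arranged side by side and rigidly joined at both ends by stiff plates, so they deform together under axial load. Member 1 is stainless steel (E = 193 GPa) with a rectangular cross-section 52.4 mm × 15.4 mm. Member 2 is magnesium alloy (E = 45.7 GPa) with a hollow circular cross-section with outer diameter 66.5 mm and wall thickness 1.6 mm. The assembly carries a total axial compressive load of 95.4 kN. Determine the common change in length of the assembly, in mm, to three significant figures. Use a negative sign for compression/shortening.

A_1 = 807 mm².
A_2 = 326.2 mm².
Equal strain + equilibrium ⇒ each member carries load in proportion to AE: A₁E₁ = 155700000 N, A₂E₂ = 14910000 N, ΣAE = 170700000 N.
δ = PL/ΣAE = -95400·504/170700000 = -0.2818 mm.

-0.282 mm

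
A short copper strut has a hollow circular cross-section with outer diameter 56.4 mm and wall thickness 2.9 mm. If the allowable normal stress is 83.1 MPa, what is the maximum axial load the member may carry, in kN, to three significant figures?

40.5 kN

A = 487.4 mm².
P_max = σ_allow · A = 83.1 · 487.4 = 40500 N = 40.5 kN.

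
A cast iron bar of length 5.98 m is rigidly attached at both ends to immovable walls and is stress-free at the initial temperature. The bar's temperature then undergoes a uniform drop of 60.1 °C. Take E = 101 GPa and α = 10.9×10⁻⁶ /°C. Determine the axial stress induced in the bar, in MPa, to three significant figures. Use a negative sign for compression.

Free thermal expansion αLΔT = 10.9e-6 · 5980 · -60.1 = -3.917 mm.
The walls impose strain ε = −(-3.917)/5980 = 6.5509e-04; σ = Eε = 101000 · 6.5509e-04 = 66.16 MPa.

66.2 MPa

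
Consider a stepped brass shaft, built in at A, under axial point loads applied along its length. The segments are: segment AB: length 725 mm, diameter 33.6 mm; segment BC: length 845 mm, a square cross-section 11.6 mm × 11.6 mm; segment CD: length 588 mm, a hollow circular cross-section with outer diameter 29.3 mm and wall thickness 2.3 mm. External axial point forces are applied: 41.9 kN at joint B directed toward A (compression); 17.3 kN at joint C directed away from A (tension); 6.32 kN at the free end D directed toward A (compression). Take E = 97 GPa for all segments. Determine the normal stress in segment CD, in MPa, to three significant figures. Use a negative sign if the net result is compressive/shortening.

Internal axial forces (sectioning from the free end, tension +): N_CD = -6.32 kN, N_BC = 10.98 kN, N_AB = -30.92 kN.
A_CD = 195.1 mm².
σ_CD = N_CD/A_CD = -6320/195.1 = -32.39 MPa.

-32.4 MPa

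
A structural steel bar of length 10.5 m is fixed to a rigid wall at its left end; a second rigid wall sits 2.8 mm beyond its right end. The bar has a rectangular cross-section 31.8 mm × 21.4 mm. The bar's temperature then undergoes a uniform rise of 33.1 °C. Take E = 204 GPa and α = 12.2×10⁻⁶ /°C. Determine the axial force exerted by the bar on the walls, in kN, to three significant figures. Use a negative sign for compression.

Free thermal expansion αLΔT = 12.2e-6 · 10500 · 33.1 = 4.24 mm.
The walls engage after the gap closes; constrained expansion = 4.24 − 2.8 = 1.44 mm.
The walls impose strain ε = −(1.44)/10500 = -1.3715e-04; σ = Eε = 204000 · -1.3715e-04 = -27.98 MPa.
Wall reaction R = σ·A = -27.98·680.5 = -19040 N = -19.04 kN.

-19.0 kN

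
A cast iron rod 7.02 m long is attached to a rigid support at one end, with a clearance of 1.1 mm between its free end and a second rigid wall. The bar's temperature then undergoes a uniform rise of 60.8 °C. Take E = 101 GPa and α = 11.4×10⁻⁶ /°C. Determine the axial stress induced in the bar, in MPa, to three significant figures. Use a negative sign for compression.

Free thermal expansion αLΔT = 11.4e-6 · 7020 · 60.8 = 4.866 mm.
The walls engage after the gap closes; constrained expansion = 4.866 − 1.1 = 3.766 mm.
The walls impose strain ε = −(3.766)/7020 = -5.3642e-04; σ = Eε = 101000 · -5.3642e-04 = -54.18 MPa.

-54.2 MPa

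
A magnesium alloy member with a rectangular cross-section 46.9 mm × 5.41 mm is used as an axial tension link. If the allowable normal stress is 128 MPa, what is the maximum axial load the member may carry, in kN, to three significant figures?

32.5 kN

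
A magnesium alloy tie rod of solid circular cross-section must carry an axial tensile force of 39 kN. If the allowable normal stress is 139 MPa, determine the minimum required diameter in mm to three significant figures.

Required area A ≥ P/σ_allow = 39000/139 = 280.6 mm².
For a solid circular section, d ≥ √(4A/π) = 18.9 mm.

18.9 mm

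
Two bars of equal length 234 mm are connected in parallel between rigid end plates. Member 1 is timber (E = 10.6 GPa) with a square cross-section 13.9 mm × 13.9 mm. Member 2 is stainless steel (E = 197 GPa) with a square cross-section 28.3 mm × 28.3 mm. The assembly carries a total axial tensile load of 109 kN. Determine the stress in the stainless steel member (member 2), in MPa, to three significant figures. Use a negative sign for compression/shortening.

134 MPa

A_1 = 193.2 mm².
A_2 = 800.9 mm².
Equal strain + equilibrium ⇒ each member carries load in proportion to AE: A₁E₁ = 2048000 N, A₂E₂ = 157800000 N, ΣAE = 159800000 N.
σ₂ = P·E₂/ΣAE = 109000·197000/159800000 = 134.4 MPa.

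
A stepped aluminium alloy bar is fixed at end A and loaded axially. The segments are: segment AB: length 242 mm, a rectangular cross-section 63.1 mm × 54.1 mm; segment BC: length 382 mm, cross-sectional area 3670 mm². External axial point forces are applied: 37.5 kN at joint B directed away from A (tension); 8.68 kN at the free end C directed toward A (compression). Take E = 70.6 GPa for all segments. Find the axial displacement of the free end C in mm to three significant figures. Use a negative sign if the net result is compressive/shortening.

0.0161 mm

Internal axial forces (sectioning from the free end, tension +): N_BC = -8.68 kN, N_AB = 28.82 kN.
A_AB = 3414 mm².
δ_AB = 28820·242/(3414·70600) = 0.02894 mm
δ_BC = -8680·382/(3670·70600) = -0.0128 mm
δ = Σδ_i = 0.01614 mm.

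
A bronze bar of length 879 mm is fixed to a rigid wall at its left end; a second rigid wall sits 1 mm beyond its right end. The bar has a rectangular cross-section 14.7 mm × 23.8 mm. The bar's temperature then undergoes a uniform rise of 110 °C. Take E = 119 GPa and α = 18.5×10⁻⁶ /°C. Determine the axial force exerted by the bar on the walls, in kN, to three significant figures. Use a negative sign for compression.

-37.4 kN

Free thermal expansion αLΔT = 18.5e-6 · 879 · 110 = 1.789 mm.
The walls engage after the gap closes; constrained expansion = 1.789 − 1 = 0.7888 mm.
The walls impose strain ε = −(0.7888)/879 = -8.9734e-04; σ = Eε = 119000 · -8.9734e-04 = -106.8 MPa.
Wall reaction R = σ·A = -106.8·349.9 = -37360 N = -37.36 kN.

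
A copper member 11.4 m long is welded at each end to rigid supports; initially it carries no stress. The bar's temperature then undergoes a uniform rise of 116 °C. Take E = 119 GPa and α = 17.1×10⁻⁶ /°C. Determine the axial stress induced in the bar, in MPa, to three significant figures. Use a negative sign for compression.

Free thermal expansion αLΔT = 17.1e-6 · 11400 · 116 = 22.61 mm.
The walls impose strain ε = −(22.61)/11400 = -1.9836e-03; σ = Eε = 119000 · -1.9836e-03 = -236 MPa.

-236 MPa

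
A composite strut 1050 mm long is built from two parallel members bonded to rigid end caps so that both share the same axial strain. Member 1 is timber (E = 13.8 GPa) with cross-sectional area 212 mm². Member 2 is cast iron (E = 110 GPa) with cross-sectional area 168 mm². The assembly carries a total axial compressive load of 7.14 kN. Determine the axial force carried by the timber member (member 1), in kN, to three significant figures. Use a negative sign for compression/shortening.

Equal strain + equilibrium ⇒ each member carries load in proportion to AE: A₁E₁ = 2926000 N, A₂E₂ = 18480000 N, ΣAE = 21410000 N.
F₁ = P·A₁E₁/ΣAE = -7140·2926000/21410000 = -975.9 N.

-0.976 kN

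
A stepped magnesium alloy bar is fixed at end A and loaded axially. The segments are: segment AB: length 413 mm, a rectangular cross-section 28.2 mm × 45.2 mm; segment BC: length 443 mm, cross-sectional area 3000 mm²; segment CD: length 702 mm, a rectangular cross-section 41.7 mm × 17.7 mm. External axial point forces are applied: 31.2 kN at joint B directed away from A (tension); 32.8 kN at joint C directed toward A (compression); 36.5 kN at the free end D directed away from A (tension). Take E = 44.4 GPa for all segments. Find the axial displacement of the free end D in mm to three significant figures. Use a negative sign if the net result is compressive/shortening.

1.05 mm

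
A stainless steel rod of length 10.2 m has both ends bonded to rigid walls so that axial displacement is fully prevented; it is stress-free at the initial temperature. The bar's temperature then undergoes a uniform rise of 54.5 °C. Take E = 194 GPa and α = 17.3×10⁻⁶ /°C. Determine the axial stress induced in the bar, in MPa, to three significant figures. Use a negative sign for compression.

-183 MPa

Free thermal expansion αLΔT = 17.3e-6 · 10200 · 54.5 = 9.617 mm.
The walls impose strain ε = −(9.617)/10200 = -9.4285e-04; σ = Eε = 194000 · -9.4285e-04 = -182.9 MPa.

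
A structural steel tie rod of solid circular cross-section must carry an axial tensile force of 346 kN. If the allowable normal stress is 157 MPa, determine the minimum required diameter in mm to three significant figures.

Required area A ≥ P/σ_allow = 346000/157 = 2204 mm².
For a solid circular section, d ≥ √(4A/π) = 52.97 mm.

53.0 mm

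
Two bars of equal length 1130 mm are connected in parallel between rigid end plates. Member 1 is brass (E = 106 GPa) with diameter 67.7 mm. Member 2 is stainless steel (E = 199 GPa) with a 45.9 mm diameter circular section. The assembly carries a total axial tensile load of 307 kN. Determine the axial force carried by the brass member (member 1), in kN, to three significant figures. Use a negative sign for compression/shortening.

A_1 = 3600 mm².
A_2 = 1655 mm².
Equal strain + equilibrium ⇒ each member carries load in proportion to AE: A₁E₁ = 381600000 N, A₂E₂ = 329300000 N, ΣAE = 710900000 N.
F₁ = P·A₁E₁/ΣAE = 307000·381600000/710900000 = 164800 N.

165 kN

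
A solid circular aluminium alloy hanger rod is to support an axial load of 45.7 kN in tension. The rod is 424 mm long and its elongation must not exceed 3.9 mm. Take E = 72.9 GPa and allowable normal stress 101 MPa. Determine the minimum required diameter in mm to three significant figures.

24.0 mm

Required area A ≥ P/σ_allow = 45700/101 = 452.5 mm².
For a solid circular section, d ≥ √(4A/π) = 24 mm.
Elongation limit: A ≥ PL/(Eδ_allow) = 45700·424/(72900·3.9) = 68.15 mm² ⇒ d ≥ 9.315 mm.
The stress limit governs.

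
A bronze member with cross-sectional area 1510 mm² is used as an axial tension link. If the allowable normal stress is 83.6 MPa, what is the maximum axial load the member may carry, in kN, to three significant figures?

P_max = σ_allow · A = 83.6 · 1510 = 126200 N = 126.2 kN.

126 kN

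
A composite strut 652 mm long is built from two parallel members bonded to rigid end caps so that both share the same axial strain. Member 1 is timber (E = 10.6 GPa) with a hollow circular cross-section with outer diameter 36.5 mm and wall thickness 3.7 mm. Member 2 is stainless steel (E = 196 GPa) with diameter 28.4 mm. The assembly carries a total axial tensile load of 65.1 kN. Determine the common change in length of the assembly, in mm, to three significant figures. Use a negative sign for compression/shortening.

0.331 mm

A_1 = 381.3 mm².
A_2 = 633.5 mm².
Equal strain + equilibrium ⇒ each member carries load in proportion to AE: A₁E₁ = 4041000 N, A₂E₂ = 124200000 N, ΣAE = 128200000 N.
δ = PL/ΣAE = 65100·652/128200000 = 0.3311 mm.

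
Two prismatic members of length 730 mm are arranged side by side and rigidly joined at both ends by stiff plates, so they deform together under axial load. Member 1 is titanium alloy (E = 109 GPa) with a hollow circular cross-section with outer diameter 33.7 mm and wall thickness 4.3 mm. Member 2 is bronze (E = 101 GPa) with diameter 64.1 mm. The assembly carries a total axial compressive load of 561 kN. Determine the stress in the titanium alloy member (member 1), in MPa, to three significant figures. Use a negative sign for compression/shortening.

-166 MPa

A_1 = 397.2 mm².
A_2 = 3227 mm².
Equal strain + equilibrium ⇒ each member carries load in proportion to AE: A₁E₁ = 43290000 N, A₂E₂ = 325900000 N, ΣAE = 369200000 N.
σ₁ = P·E₁/ΣAE = -561000·109000/369200000 = -165.6 MPa.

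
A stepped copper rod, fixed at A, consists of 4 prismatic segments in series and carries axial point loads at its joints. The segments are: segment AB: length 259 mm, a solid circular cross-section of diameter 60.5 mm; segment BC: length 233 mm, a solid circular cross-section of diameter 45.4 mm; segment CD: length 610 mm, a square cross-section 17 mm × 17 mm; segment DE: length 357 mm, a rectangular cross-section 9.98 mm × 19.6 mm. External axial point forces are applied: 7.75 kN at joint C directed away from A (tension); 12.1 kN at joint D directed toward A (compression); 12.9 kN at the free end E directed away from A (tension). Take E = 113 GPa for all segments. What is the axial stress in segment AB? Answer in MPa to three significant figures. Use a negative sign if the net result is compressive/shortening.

Internal axial forces (sectioning from the free end, tension +): N_DE = 12.9 kN, N_CD = 0.8 kN, N_BC = 8.55 kN, N_AB = 8.55 kN.
A_AB = 2875 mm².
σ_AB = N_AB/A_AB = 8550/2875 = 2.974 MPa.

2.97 MPa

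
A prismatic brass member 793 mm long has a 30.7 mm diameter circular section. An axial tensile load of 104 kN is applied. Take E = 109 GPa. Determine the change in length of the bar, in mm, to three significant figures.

A = 740.2 mm².
δ_mech = NL/(AE) = 104000·793/(740.2·109000) = 1.022 mm.

1.02 mm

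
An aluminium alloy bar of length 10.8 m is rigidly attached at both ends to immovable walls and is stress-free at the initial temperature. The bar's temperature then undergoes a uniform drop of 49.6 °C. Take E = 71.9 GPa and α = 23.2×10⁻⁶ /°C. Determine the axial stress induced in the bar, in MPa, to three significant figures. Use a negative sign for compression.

82.7 MPa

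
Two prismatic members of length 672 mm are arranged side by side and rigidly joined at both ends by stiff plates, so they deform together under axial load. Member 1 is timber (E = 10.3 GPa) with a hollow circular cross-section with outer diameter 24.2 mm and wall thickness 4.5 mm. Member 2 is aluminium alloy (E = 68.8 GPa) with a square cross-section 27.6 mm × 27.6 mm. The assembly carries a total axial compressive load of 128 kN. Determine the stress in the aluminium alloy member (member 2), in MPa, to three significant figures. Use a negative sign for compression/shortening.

-159 MPa

A_1 = 278.5 mm².
A_2 = 761.8 mm².
Equal strain + equilibrium ⇒ each member carries load in proportion to AE: A₁E₁ = 2869000 N, A₂E₂ = 52410000 N, ΣAE = 55280000 N.
σ₂ = P·E₂/ΣAE = -128000·68800/55280000 = -159.3 MPa.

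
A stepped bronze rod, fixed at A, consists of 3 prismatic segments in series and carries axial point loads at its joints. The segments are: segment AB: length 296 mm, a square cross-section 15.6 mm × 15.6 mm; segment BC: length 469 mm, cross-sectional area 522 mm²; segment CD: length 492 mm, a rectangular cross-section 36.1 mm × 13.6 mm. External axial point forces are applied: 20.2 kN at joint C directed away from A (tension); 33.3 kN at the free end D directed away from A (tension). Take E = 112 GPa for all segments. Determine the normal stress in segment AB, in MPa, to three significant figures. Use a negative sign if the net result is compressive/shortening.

Internal axial forces (sectioning from the free end, tension +): N_CD = 33.3 kN, N_BC = 53.5 kN, N_AB = 53.5 kN.
A_AB = 243.4 mm².
σ_AB = N_AB/A_AB = 53500/243.4 = 219.8 MPa.

220 MPa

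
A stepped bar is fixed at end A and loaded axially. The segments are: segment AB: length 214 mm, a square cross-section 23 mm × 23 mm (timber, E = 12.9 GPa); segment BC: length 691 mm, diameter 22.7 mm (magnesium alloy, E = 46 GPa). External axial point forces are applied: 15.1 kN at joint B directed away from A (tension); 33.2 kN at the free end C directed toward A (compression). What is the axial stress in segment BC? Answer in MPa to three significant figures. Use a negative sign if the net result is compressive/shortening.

-82.0 MPa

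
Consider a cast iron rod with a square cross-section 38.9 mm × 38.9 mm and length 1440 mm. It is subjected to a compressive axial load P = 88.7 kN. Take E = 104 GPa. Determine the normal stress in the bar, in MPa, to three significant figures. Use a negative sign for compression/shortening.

A = 1513 mm².
σ = N/A = -88700/1513 = -58.62 MPa.

-58.6 MPa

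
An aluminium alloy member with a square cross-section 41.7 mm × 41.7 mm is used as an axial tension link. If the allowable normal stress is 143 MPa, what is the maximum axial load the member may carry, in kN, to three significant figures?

249 kN

A = 1739 mm².
P_max = σ_allow · A = 143 · 1739 = 248700 N = 248.7 kN.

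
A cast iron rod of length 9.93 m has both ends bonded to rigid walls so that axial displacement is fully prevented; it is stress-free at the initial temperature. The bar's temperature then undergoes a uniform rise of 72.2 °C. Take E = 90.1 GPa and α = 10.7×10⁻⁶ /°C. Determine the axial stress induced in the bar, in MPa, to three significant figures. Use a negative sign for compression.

Free thermal expansion αLΔT = 10.7e-6 · 9930 · 72.2 = 7.671 mm.
The walls impose strain ε = −(7.671)/9930 = -7.7254e-04; σ = Eε = 90100 · -7.7254e-04 = -69.61 MPa.

-69.6 MPa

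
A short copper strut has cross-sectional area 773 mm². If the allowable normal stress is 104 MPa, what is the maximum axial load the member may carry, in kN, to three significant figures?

80.4 kN

P_max = σ_allow · A = 104 · 773 = 80390 N = 80.39 kN.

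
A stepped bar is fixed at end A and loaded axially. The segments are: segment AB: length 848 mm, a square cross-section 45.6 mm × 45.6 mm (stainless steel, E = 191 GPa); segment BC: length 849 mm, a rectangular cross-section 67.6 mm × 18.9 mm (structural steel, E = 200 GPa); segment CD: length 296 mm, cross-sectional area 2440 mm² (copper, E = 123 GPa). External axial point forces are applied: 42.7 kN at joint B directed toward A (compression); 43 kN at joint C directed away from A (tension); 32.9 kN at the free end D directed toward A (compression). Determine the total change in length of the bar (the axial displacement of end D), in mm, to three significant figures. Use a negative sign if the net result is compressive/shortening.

Internal axial forces (sectioning from the free end, tension +): N_CD = -32.9 kN, N_BC = 10.1 kN, N_AB = -32.6 kN.
A_AB = 2079 mm².
A_BC = 1278 mm².
δ_AB = -32600·848/(2079·191000) = -0.06961 mm
δ_BC = 10100·849/(1278·200000) = 0.03356 mm
δ_CD = -32900·296/(2440·123000) = -0.03245 mm
δ = Σδ_i = -0.0685 mm.

-0.0685 mm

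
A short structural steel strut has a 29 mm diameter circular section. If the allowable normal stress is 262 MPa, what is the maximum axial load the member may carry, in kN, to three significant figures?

A = 660.5 mm².
P_max = σ_allow · A = 262 · 660.5 = 173100 N = 173.1 kN.

173 kN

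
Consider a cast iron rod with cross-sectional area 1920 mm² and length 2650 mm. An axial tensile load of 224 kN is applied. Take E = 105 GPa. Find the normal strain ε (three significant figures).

σ = N/A = 116.7 MPa; ε = σ/E = 116.7/105000 = 1.111e-03.

0.00111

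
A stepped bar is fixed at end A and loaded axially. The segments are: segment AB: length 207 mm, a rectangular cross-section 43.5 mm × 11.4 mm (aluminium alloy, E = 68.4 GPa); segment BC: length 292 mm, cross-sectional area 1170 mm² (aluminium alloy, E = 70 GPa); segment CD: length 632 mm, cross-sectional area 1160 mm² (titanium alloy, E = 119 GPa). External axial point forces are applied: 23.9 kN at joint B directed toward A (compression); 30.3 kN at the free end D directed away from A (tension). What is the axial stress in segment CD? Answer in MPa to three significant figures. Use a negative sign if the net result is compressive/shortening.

26.1 MPa

Internal axial forces (sectioning from the free end, tension +): N_CD = 30.3 kN, N_BC = 30.3 kN, N_AB = 6.4 kN.
σ_CD = N_CD/A_CD = 30300/1160 = 26.12 MPa.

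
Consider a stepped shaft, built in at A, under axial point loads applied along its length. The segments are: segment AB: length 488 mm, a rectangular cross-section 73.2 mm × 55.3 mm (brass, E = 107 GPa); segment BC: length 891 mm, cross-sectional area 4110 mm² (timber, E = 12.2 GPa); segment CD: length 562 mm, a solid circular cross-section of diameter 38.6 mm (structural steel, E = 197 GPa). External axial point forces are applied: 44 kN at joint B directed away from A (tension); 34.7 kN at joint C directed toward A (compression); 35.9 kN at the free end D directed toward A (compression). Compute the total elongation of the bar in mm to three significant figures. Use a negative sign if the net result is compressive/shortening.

-1.37 mm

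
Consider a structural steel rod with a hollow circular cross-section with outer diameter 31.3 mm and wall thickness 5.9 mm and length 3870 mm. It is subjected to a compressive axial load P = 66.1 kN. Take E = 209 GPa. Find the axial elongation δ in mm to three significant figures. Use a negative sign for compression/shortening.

-2.60 mm

A = 470.8 mm².
δ_mech = NL/(AE) = -66100·3870/(470.8·209000) = -2.6 mm.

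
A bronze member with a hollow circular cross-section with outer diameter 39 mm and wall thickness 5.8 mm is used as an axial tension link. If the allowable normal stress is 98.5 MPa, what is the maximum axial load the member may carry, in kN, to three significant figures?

A = 604.9 mm².
P_max = σ_allow · A = 98.5 · 604.9 = 59590 N = 59.59 kN.

59.6 kN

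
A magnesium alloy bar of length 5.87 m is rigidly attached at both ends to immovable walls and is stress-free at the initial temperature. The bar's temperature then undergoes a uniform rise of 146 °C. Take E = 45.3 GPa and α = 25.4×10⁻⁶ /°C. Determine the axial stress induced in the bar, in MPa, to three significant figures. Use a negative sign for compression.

-168 MPa

Free thermal expansion αLΔT = 25.4e-6 · 5870 · 146 = 21.77 mm.
The walls impose strain ε = −(21.77)/5870 = -3.7084e-03; σ = Eε = 45300 · -3.7084e-03 = -168 MPa.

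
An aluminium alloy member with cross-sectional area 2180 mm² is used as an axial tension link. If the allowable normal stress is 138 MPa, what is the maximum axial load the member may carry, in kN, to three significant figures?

P_max = σ_allow · A = 138 · 2180 = 300800 N = 300.8 kN.

301 kN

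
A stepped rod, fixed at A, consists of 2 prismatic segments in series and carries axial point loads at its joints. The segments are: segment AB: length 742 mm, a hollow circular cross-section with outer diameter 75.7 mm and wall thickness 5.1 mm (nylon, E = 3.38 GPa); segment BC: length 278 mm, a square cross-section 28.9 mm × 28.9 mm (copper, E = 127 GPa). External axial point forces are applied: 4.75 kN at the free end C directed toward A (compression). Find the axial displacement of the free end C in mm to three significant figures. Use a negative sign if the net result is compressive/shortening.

-0.934 mm

Internal axial forces (sectioning from the free end, tension +): N_BC = -4.75 kN, N_AB = -4.75 kN.
A_AB = 1131 mm².
A_BC = 835.2 mm².
δ_AB = -4750·742/(1131·3380) = -0.9218 mm
δ_BC = -4750·278/(835.2·127000) = -0.01245 mm
δ = Σδ_i = -0.9343 mm.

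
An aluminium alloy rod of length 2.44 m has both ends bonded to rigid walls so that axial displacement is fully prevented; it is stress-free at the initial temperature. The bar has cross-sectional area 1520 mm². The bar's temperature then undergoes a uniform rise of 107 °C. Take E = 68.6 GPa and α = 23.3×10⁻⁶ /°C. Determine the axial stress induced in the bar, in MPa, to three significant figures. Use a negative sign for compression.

Free thermal expansion αLΔT = 23.3e-6 · 2440 · 107 = 6.083 mm.
The walls impose strain ε = −(6.083)/2440 = -2.4931e-03; σ = Eε = 68600 · -2.4931e-03 = -171 MPa.

-171 MPa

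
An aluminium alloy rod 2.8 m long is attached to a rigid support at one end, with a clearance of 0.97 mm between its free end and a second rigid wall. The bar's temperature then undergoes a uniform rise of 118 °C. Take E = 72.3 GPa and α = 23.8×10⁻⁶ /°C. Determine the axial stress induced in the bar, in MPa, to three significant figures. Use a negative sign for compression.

-178 MPa

Free thermal expansion αLΔT = 23.8e-6 · 2800 · 118 = 7.864 mm.
The walls engage after the gap closes; constrained expansion = 7.864 − 0.97 = 6.894 mm.
The walls impose strain ε = −(6.894)/2800 = -2.4620e-03; σ = Eε = 72300 · -2.4620e-03 = -178 MPa.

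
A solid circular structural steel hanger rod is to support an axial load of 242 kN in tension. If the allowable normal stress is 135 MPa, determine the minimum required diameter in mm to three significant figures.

Required area A ≥ P/σ_allow = 242000/135 = 1793 mm².
For a solid circular section, d ≥ √(4A/π) = 47.77 mm.

47.8 mm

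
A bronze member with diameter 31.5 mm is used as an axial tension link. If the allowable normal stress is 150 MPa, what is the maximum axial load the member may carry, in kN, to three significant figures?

117 kN

A = 779.3 mm².
P_max = σ_allow · A = 150 · 779.3 = 116900 N = 116.9 kN.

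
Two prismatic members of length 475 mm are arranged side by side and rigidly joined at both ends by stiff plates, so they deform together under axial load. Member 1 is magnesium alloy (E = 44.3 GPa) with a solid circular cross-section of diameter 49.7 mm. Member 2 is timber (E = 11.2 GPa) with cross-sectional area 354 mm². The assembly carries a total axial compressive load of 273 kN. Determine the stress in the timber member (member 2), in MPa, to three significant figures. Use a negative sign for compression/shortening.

A_1 = 1940 mm².
Equal strain + equilibrium ⇒ each member carries load in proportion to AE: A₁E₁ = 85940000 N, A₂E₂ = 3965000 N, ΣAE = 89910000 N.
σ₂ = P·E₂/ΣAE = -273000·11200/89910000 = -34.01 MPa.

-34.0 MPa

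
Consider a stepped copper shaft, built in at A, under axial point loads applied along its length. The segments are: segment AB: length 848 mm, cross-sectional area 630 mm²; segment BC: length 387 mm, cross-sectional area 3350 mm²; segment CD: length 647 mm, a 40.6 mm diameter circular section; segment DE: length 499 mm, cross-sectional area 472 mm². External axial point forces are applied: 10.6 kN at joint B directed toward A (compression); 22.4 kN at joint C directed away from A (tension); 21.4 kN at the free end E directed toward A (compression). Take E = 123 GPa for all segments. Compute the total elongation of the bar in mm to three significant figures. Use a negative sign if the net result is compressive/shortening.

Internal axial forces (sectioning from the free end, tension +): N_DE = -21.4 kN, N_CD = -21.4 kN, N_BC = 1 kN, N_AB = -9.6 kN.
A_CD = 1295 mm².
δ_AB = -9600·848/(630·123000) = -0.1051 mm
δ_BC = 1000·387/(3350·123000) = 0.0009392 mm
δ_CD = -21400·647/(1295·123000) = -0.08695 mm
δ_DE = -21400·499/(472·123000) = -0.1839 mm
δ = Σδ_i = -0.375 mm.

-0.375 mm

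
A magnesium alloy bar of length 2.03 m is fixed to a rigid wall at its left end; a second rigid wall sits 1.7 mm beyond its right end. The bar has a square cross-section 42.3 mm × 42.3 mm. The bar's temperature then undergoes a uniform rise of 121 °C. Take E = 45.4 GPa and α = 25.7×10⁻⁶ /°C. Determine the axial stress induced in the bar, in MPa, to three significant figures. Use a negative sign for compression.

Free thermal expansion αLΔT = 25.7e-6 · 2030 · 121 = 6.313 mm.
The walls engage after the gap closes; constrained expansion = 6.313 − 1.7 = 4.613 mm.
The walls impose strain ε = −(4.613)/2030 = -2.2723e-03; σ = Eε = 45400 · -2.2723e-03 = -103.2 MPa.

-103 MPa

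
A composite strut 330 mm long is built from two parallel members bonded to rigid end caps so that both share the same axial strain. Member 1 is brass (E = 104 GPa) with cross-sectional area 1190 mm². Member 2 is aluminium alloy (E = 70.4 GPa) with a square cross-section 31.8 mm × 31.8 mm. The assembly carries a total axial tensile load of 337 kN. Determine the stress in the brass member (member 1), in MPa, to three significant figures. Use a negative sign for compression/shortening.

180 MPa

A_2 = 1011 mm².
Equal strain + equilibrium ⇒ each member carries load in proportion to AE: A₁E₁ = 123800000 N, A₂E₂ = 71190000 N, ΣAE = 195000000 N.
σ₁ = P·E₁/ΣAE = 337000·104000/195000000 = 179.8 MPa.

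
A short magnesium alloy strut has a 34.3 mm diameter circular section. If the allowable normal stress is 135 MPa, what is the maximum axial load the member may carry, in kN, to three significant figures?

125 kN

A = 924 mm².
P_max = σ_allow · A = 135 · 924 = 124700 N = 124.7 kN.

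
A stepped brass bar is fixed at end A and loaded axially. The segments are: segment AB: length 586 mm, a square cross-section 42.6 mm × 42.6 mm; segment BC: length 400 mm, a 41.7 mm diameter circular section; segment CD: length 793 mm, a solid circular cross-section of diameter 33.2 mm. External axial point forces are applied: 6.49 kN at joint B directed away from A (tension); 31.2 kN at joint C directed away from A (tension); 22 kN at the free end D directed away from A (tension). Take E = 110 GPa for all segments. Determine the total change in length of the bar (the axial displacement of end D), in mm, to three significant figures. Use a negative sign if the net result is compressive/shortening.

Internal axial forces (sectioning from the free end, tension +): N_CD = 22 kN, N_BC = 53.2 kN, N_AB = 59.69 kN.
A_AB = 1815 mm².
A_BC = 1366 mm².
A_CD = 865.7 mm².
δ_AB = 59690·586/(1815·110000) = 0.1752 mm
δ_BC = 53200·400/(1366·110000) = 0.1417 mm
δ_CD = 22000·793/(865.7·110000) = 0.1832 mm
δ = Σδ_i = 0.5001 mm.

0.500 mm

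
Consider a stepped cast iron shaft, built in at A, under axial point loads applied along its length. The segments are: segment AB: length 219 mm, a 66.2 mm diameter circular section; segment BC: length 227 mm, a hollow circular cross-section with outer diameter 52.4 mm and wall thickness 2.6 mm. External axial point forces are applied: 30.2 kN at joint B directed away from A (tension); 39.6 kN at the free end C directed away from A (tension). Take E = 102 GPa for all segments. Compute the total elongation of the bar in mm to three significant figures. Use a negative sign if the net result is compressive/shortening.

Internal axial forces (sectioning from the free end, tension +): N_BC = 39.6 kN, N_AB = 69.8 kN.
A_AB = 3442 mm².
A_BC = 406.8 mm².
δ_AB = 69800·219/(3442·102000) = 0.04354 mm
δ_BC = 39600·227/(406.8·102000) = 0.2167 mm
δ = Σδ_i = 0.2602 mm.

0.260 mm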